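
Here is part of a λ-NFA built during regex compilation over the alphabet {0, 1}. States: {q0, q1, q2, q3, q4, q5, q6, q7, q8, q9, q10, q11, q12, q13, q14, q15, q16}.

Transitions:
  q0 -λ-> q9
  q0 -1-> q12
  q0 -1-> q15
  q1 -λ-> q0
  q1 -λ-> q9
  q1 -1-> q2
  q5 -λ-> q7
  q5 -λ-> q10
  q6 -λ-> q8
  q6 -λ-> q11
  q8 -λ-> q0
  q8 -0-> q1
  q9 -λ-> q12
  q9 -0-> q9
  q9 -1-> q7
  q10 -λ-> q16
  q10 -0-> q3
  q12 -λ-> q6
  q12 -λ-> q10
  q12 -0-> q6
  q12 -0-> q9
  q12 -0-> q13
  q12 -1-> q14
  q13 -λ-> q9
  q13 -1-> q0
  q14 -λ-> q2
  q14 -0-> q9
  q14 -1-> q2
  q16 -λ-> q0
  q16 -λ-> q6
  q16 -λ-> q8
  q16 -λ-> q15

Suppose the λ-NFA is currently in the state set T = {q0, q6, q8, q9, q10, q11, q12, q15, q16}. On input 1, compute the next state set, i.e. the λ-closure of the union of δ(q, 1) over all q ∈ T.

{q0, q2, q6, q7, q8, q9, q10, q11, q12, q14, q15, q16}

q0 on 1 → {q12, q15}.
q9 on 1 → {q7}.
q12 on 1 → {q14}.
No 1-transition from q6, q8, q10, q11, q15, q16.
Union after reading 1: {q7, q12, q14, q15}.
Now take the λ-closure:
From q12 via λ: add q6, q10.
From q14 via λ: add q2.
From q6 via λ: add q8, q11.
From q10 via λ: add q16.
From q8 via λ: add q0.
From q0 via λ: add q9.
No new states can be added; the closed set is {q0, q2, q6, q7, q8, q9, q10, q11, q12, q14, q15, q16}.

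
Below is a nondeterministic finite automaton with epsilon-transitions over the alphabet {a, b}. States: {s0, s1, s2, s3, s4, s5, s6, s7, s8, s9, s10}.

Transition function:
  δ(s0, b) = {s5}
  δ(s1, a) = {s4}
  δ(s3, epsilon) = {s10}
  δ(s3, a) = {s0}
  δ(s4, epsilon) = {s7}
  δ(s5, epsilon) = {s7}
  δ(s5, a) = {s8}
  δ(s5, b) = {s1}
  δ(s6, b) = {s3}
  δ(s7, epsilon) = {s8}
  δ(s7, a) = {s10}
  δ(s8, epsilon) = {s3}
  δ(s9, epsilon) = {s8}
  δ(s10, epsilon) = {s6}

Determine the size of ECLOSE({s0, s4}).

7

Start with {s0, s4}.
From s4 via epsilon: add s7.
From s7 via epsilon: add s8.
From s8 via epsilon: add s3.
From s3 via epsilon: add s10.
From s10 via epsilon: add s6.
epsilon-closure = {s0, s3, s4, s6, s7, s8, s10}, which has 7 states.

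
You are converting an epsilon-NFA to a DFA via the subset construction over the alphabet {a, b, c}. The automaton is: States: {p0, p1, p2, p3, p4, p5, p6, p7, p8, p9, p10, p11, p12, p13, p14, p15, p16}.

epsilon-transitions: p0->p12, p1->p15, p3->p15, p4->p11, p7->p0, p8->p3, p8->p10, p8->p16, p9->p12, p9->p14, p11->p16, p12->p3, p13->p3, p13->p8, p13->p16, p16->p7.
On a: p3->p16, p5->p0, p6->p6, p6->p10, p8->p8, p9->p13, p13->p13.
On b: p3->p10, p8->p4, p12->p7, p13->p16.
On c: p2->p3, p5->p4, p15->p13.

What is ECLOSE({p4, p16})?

{p0, p3, p4, p7, p11, p12, p15, p16}

Start with {p4, p16}.
From p4 via epsilon: add p11.
From p16 via epsilon: add p7.
From p7 via epsilon: add p0.
From p0 via epsilon: add p12.
From p12 via epsilon: add p3.
From p3 via epsilon: add p15.
No new states can be added; the closed set is {p0, p3, p4, p7, p11, p12, p15, p16}.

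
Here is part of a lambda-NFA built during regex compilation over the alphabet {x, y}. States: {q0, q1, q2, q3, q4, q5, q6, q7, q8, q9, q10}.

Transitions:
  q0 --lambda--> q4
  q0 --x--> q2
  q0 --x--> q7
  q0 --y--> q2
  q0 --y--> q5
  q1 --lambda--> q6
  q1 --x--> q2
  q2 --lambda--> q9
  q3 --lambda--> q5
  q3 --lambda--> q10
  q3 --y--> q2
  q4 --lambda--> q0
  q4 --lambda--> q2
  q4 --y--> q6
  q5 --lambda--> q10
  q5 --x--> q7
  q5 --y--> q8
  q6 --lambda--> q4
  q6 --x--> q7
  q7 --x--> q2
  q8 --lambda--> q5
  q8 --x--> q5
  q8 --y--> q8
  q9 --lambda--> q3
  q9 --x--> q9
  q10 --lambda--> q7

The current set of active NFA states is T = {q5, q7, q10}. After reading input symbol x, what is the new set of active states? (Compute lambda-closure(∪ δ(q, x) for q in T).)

{q2, q3, q5, q7, q9, q10}

q5 on x → {q7}.
q7 on x → {q2}.
No x-transition from q10.
Union after reading x: {q2, q7}.
Now take the lambda-closure:
From q2 via lambda: add q9.
From q9 via lambda: add q3.
From q3 via lambda: add q5, q10.
No new states can be added; the closed set is {q2, q3, q5, q7, q9, q10}.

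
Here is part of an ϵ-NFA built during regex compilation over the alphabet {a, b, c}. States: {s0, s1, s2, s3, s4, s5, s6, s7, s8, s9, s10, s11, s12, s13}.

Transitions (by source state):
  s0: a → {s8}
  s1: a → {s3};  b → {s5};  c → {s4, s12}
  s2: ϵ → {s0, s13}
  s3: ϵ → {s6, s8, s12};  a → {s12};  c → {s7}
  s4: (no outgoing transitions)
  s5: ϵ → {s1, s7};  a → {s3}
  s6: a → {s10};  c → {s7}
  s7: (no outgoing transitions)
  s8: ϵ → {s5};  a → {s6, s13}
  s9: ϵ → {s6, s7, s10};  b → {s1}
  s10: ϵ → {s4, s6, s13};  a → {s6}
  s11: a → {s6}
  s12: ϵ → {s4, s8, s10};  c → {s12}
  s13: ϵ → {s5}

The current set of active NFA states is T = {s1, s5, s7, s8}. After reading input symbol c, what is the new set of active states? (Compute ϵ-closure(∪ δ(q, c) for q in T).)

s1 on c → {s4, s12}.
No c-transition from s5, s7, s8.
Union after reading c: {s4, s12}.
Now take the ϵ-closure:
From s12 via ϵ: add s8, s10.
From s8 via ϵ: add s5.
From s10 via ϵ: add s6, s13.
From s5 via ϵ: add s1, s7.
No new states can be added; the closed set is {s1, s4, s5, s6, s7, s8, s10, s12, s13}.

{s1, s4, s5, s6, s7, s8, s10, s12, s13}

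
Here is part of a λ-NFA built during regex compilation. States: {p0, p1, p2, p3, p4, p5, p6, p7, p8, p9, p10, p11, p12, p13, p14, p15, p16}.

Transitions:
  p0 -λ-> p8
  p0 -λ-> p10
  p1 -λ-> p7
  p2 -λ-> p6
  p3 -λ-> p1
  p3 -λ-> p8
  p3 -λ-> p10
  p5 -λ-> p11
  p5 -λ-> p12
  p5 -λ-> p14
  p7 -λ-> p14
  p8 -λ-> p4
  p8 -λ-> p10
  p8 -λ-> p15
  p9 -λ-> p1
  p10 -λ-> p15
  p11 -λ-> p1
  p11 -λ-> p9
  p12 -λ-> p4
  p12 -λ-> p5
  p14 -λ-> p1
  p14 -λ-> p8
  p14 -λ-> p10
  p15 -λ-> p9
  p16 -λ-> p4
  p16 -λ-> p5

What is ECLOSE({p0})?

Start with {p0}.
From p0 via λ: add p8, p10.
From p8 via λ: add p4, p15.
From p15 via λ: add p9.
From p9 via λ: add p1.
From p1 via λ: add p7.
From p7 via λ: add p14.
No new states can be added; the closed set is {p0, p1, p4, p7, p8, p9, p10, p14, p15}.

{p0, p1, p4, p7, p8, p9, p10, p14, p15}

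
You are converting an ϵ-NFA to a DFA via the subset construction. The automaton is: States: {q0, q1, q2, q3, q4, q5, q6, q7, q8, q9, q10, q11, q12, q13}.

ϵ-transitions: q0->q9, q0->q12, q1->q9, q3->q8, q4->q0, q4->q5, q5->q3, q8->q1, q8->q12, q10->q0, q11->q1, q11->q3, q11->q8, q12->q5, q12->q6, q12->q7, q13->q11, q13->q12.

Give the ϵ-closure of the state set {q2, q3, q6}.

{q1, q2, q3, q5, q6, q7, q8, q9, q12}

Start with {q2, q3, q6}.
From q3 via ϵ: add q8.
From q8 via ϵ: add q1, q12.
From q1 via ϵ: add q9.
From q12 via ϵ: add q5, q7.
No new states can be added; the closed set is {q1, q2, q3, q5, q6, q7, q8, q9, q12}.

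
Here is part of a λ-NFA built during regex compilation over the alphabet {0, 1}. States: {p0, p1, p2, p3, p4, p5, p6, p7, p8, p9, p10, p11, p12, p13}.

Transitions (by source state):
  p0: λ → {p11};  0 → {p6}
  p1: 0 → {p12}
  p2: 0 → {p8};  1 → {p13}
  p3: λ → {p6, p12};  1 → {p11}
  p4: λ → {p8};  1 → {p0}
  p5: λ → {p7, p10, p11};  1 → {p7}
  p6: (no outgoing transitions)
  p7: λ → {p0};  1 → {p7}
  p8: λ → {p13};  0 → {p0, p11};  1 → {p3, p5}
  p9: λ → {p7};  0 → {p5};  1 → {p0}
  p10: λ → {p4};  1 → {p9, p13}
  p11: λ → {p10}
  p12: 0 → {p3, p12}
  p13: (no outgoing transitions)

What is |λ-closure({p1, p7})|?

8

Start with {p1, p7}.
From p7 via λ: add p0.
From p0 via λ: add p11.
From p11 via λ: add p10.
From p10 via λ: add p4.
From p4 via λ: add p8.
From p8 via λ: add p13.
λ-closure = {p0, p1, p4, p7, p8, p10, p11, p13}, which has 8 states.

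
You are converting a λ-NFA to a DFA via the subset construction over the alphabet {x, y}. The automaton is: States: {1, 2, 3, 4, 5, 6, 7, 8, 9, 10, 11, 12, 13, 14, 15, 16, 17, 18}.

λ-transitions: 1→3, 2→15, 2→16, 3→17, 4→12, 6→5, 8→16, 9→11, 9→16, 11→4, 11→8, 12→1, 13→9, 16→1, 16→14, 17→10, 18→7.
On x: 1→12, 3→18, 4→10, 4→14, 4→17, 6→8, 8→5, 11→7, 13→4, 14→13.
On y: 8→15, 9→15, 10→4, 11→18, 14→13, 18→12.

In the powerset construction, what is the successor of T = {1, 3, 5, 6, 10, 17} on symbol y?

{1, 3, 4, 10, 12, 17}

10 on y → {4}.
No y-transition from 1, 3, 5, 6, 17.
Union after reading y: {4}.
Now take the λ-closure:
From 4 via λ: add 12.
From 12 via λ: add 1.
From 1 via λ: add 3.
From 3 via λ: add 17.
From 17 via λ: add 10.
No new states can be added; the closed set is {1, 3, 4, 10, 12, 17}.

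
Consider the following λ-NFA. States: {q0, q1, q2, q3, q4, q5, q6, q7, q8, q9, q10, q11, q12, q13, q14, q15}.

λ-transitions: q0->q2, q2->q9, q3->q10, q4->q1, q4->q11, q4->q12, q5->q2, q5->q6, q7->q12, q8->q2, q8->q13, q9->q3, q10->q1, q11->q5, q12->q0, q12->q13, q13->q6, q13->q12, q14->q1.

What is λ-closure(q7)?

{q0, q1, q2, q3, q6, q7, q9, q10, q12, q13}

Start with {q7}.
From q7 via λ: add q12.
From q12 via λ: add q0, q13.
From q0 via λ: add q2.
From q13 via λ: add q6.
From q2 via λ: add q9.
From q9 via λ: add q3.
From q3 via λ: add q10.
From q10 via λ: add q1.
No new states can be added; the closed set is {q0, q1, q2, q3, q6, q7, q9, q10, q12, q13}.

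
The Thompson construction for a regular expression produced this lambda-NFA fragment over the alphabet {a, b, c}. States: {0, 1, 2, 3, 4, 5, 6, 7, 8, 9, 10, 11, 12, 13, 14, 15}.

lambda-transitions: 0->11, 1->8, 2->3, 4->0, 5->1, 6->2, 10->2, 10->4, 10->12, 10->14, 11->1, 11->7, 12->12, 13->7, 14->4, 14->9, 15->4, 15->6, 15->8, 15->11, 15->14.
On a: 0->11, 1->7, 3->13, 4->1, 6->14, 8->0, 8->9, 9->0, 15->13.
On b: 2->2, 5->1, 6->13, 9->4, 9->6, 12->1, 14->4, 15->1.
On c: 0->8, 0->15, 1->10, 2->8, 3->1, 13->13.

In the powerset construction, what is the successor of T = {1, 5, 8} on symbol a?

{0, 1, 7, 8, 9, 11}

1 on a → {7}.
8 on a → {0, 9}.
No a-transition from 5.
Union after reading a: {0, 7, 9}.
Now take the lambda-closure:
From 0 via lambda: add 11.
From 11 via lambda: add 1.
From 1 via lambda: add 8.
No new states can be added; the closed set is {0, 1, 7, 8, 9, 11}.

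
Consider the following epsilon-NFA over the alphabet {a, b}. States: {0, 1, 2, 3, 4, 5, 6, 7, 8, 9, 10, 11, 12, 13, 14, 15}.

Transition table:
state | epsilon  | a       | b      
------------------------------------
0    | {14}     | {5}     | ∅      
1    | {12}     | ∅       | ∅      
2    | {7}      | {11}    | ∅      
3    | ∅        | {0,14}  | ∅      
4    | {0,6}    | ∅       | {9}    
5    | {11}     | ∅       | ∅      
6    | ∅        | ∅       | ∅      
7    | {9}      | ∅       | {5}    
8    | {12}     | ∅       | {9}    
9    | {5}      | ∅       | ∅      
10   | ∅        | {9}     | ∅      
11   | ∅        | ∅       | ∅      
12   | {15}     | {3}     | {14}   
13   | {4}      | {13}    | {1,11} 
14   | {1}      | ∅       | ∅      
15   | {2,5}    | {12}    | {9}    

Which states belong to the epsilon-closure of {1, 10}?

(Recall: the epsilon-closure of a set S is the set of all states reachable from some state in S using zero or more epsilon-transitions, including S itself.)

{1, 2, 5, 7, 9, 10, 11, 12, 15}

Start with {1, 10}.
From 1 via epsilon: add 12.
From 12 via epsilon: add 15.
From 15 via epsilon: add 2, 5.
From 2 via epsilon: add 7.
From 5 via epsilon: add 11.
From 7 via epsilon: add 9.
No new states can be added; the closed set is {1, 2, 5, 7, 9, 10, 11, 12, 15}.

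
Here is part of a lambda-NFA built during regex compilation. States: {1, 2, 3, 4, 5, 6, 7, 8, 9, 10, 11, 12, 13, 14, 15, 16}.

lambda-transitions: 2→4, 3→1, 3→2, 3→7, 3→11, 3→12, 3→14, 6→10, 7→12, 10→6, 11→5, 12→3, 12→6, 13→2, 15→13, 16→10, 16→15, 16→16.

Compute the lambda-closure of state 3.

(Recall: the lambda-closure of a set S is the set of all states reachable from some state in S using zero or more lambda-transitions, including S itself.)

{1, 2, 3, 4, 5, 6, 7, 10, 11, 12, 14}

Start with {3}.
From 3 via lambda: add 1, 2, 7, 11, 12, 14.
From 2 via lambda: add 4.
From 11 via lambda: add 5.
From 12 via lambda: add 6.
From 6 via lambda: add 10.
No new states can be added; the closed set is {1, 2, 3, 4, 5, 6, 7, 10, 11, 12, 14}.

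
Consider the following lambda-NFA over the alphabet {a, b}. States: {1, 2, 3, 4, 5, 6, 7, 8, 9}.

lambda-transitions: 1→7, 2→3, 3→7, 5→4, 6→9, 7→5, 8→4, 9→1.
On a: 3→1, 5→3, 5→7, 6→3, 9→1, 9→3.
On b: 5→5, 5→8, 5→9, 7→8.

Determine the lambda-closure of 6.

Start with {6}.
From 6 via lambda: add 9.
From 9 via lambda: add 1.
From 1 via lambda: add 7.
From 7 via lambda: add 5.
From 5 via lambda: add 4.
No new states can be added; the closed set is {1, 4, 5, 6, 7, 9}.

{1, 4, 5, 6, 7, 9}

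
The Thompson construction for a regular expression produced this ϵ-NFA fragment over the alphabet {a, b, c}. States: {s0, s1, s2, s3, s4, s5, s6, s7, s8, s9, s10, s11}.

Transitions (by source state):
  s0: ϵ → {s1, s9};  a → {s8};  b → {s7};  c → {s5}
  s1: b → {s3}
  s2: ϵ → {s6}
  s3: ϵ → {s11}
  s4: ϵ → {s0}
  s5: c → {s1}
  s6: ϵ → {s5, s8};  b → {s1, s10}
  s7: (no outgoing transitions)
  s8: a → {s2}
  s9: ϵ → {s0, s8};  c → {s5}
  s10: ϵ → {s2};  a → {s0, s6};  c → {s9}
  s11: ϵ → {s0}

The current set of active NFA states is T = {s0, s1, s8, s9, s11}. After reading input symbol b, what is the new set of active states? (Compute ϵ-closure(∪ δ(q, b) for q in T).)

s0 on b → {s7}.
s1 on b → {s3}.
No b-transition from s8, s9, s11.
Union after reading b: {s3, s7}.
Now take the ϵ-closure:
From s3 via ϵ: add s11.
From s11 via ϵ: add s0.
From s0 via ϵ: add s1, s9.
From s9 via ϵ: add s8.
No new states can be added; the closed set is {s0, s1, s3, s7, s8, s9, s11}.

{s0, s1, s3, s7, s8, s9, s11}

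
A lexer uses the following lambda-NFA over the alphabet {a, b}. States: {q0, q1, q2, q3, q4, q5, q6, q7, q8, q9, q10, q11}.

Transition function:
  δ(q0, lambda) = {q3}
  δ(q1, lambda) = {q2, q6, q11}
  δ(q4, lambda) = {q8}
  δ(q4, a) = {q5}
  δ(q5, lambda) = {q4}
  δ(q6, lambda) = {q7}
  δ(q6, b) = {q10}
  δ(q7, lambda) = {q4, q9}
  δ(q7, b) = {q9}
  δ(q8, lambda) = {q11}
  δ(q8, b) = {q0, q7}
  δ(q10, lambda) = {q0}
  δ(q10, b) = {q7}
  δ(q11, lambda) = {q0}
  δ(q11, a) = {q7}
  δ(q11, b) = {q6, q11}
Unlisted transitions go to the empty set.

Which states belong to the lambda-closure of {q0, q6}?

{q0, q3, q4, q6, q7, q8, q9, q11}

Start with {q0, q6}.
From q0 via lambda: add q3.
From q6 via lambda: add q7.
From q7 via lambda: add q4, q9.
From q4 via lambda: add q8.
From q8 via lambda: add q11.
No new states can be added; the closed set is {q0, q3, q4, q6, q7, q8, q9, q11}.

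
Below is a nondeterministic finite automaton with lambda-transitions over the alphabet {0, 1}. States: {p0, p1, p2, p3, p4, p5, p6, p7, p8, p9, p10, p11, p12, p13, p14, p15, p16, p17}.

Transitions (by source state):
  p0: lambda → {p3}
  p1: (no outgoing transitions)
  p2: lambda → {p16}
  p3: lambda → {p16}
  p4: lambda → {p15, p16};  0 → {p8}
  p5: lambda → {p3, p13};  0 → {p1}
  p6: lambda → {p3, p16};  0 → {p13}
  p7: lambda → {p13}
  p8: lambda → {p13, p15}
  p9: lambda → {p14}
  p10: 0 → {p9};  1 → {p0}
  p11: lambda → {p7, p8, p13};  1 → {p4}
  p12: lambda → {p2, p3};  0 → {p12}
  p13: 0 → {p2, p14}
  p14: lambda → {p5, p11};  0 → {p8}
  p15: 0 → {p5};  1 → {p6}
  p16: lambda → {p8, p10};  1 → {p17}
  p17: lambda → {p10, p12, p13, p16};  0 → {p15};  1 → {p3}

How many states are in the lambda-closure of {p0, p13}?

Start with {p0, p13}.
From p0 via lambda: add p3.
From p3 via lambda: add p16.
From p16 via lambda: add p8, p10.
From p8 via lambda: add p15.
lambda-closure = {p0, p3, p8, p10, p13, p15, p16}, which has 7 states.

7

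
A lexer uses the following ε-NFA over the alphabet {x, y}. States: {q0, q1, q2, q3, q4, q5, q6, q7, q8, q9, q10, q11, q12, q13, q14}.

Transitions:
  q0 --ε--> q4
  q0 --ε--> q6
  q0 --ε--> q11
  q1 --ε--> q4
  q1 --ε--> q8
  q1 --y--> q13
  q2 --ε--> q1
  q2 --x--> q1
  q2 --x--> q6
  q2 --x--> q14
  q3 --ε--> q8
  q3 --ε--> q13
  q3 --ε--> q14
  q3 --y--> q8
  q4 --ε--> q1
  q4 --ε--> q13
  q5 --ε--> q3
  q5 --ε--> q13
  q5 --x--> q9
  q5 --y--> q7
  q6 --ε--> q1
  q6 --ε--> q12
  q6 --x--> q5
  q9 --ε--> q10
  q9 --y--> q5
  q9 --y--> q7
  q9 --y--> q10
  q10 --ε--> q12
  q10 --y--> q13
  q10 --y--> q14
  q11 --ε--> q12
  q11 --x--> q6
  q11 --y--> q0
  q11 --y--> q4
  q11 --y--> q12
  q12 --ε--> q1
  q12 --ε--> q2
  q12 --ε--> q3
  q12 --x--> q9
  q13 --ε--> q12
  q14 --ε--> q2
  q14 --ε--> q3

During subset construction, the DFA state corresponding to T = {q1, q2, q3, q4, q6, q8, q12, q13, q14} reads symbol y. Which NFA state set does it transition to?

q1 on y → {q13}.
q3 on y → {q8}.
No y-transition from q2, q4, q6, q8, q12, q13, q14.
Union after reading y: {q8, q13}.
Now take the ε-closure:
From q13 via ε: add q12.
From q12 via ε: add q1, q2, q3.
From q1 via ε: add q4.
From q3 via ε: add q14.
No new states can be added; the closed set is {q1, q2, q3, q4, q8, q12, q13, q14}.

{q1, q2, q3, q4, q8, q12, q13, q14}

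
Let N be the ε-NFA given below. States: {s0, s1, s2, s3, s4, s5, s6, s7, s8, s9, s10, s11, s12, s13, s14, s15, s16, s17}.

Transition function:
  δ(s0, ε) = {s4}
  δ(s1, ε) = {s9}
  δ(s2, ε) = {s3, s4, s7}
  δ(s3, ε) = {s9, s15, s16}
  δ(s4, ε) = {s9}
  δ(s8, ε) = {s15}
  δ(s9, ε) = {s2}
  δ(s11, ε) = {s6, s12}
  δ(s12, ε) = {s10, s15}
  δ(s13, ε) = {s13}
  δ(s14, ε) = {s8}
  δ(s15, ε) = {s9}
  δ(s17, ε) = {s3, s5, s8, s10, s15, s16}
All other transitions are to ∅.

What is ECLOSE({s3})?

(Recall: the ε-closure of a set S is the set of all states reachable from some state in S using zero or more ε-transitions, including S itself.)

{s2, s3, s4, s7, s9, s15, s16}

Start with {s3}.
From s3 via ε: add s9, s15, s16.
From s9 via ε: add s2.
From s2 via ε: add s4, s7.
No new states can be added; the closed set is {s2, s3, s4, s7, s9, s15, s16}.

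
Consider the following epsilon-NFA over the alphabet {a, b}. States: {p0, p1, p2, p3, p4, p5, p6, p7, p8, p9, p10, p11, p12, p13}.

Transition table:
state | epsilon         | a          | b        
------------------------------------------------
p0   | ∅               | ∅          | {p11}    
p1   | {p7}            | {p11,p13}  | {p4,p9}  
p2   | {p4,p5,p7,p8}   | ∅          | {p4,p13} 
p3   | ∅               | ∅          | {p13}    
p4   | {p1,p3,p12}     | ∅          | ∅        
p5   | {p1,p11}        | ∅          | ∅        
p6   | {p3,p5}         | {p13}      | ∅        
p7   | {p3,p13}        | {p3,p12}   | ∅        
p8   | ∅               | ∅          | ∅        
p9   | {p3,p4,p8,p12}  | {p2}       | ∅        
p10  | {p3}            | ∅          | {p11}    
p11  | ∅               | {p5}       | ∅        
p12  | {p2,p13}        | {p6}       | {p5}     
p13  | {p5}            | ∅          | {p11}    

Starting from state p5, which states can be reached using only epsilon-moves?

Start with {p5}.
From p5 via epsilon: add p1, p11.
From p1 via epsilon: add p7.
From p7 via epsilon: add p3, p13.
No new states can be added; the closed set is {p1, p3, p5, p7, p11, p13}.

{p1, p3, p5, p7, p11, p13}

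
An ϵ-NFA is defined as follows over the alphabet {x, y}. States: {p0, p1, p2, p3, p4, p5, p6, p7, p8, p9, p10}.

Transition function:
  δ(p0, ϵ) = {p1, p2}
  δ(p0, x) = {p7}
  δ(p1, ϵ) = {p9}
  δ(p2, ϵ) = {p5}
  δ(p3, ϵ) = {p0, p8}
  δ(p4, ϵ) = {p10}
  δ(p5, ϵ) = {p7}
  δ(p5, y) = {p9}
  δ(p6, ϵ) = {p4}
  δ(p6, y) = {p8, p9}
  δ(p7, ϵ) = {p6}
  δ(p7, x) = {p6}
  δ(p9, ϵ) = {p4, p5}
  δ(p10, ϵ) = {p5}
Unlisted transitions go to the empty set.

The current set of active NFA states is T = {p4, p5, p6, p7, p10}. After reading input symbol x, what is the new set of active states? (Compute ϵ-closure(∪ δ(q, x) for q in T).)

{p4, p5, p6, p7, p10}

p7 on x → {p6}.
No x-transition from p4, p5, p6, p10.
Union after reading x: {p6}.
Now take the ϵ-closure:
From p6 via ϵ: add p4.
From p4 via ϵ: add p10.
From p10 via ϵ: add p5.
From p5 via ϵ: add p7.
No new states can be added; the closed set is {p4, p5, p6, p7, p10}.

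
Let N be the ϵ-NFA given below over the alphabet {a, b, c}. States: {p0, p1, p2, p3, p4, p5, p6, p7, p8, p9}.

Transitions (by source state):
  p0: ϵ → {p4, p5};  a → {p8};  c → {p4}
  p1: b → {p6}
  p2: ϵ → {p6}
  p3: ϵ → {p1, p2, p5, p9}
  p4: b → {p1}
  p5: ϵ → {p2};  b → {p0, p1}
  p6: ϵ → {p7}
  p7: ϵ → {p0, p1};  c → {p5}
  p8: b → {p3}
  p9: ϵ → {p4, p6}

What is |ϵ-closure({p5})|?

7

Start with {p5}.
From p5 via ϵ: add p2.
From p2 via ϵ: add p6.
From p6 via ϵ: add p7.
From p7 via ϵ: add p0, p1.
From p0 via ϵ: add p4.
ϵ-closure = {p0, p1, p2, p4, p5, p6, p7}, which has 7 states.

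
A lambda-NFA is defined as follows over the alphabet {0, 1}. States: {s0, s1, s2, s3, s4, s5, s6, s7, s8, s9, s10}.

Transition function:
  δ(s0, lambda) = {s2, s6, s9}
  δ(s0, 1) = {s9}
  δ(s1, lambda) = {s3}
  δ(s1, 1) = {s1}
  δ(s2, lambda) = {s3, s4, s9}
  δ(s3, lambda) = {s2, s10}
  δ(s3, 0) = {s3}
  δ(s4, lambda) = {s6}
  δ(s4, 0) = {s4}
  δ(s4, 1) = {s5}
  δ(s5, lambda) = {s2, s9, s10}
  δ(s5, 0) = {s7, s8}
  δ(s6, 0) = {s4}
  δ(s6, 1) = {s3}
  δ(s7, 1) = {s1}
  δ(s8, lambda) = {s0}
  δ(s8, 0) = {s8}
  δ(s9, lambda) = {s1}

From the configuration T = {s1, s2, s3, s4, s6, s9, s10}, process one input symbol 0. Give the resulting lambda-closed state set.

{s1, s2, s3, s4, s6, s9, s10}

s3 on 0 → {s3}.
s4 on 0 → {s4}.
s6 on 0 → {s4}.
No 0-transition from s1, s2, s9, s10.
Union after reading 0: {s3, s4}.
Now take the lambda-closure:
From s3 via lambda: add s2, s10.
From s4 via lambda: add s6.
From s2 via lambda: add s9.
From s9 via lambda: add s1.
No new states can be added; the closed set is {s1, s2, s3, s4, s6, s9, s10}.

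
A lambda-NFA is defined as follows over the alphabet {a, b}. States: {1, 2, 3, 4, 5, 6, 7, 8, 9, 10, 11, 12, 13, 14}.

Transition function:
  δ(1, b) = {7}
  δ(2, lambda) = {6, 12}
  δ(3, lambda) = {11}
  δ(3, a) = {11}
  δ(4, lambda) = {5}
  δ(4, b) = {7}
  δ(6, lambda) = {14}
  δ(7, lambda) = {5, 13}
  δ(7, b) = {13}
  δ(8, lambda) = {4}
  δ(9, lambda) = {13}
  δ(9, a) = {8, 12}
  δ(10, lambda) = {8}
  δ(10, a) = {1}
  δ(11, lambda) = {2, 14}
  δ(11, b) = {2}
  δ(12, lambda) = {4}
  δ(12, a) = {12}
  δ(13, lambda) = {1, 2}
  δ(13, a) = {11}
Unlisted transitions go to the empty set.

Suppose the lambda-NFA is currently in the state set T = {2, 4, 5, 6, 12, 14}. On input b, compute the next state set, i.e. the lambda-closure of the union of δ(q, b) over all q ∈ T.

4 on b → {7}.
No b-transition from 2, 5, 6, 12, 14.
Union after reading b: {7}.
Now take the lambda-closure:
From 7 via lambda: add 5, 13.
From 13 via lambda: add 1, 2.
From 2 via lambda: add 6, 12.
From 6 via lambda: add 14.
From 12 via lambda: add 4.
No new states can be added; the closed set is {1, 2, 4, 5, 6, 7, 12, 13, 14}.

{1, 2, 4, 5, 6, 7, 12, 13, 14}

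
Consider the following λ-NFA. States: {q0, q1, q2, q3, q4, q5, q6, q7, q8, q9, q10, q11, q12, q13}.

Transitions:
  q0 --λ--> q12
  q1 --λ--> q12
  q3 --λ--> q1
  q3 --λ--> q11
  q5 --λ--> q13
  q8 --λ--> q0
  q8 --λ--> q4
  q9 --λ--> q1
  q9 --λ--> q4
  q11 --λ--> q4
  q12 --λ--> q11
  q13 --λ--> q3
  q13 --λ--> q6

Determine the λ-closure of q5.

Start with {q5}.
From q5 via λ: add q13.
From q13 via λ: add q3, q6.
From q3 via λ: add q1, q11.
From q1 via λ: add q12.
From q11 via λ: add q4.
No new states can be added; the closed set is {q1, q3, q4, q5, q6, q11, q12, q13}.

{q1, q3, q4, q5, q6, q11, q12, q13}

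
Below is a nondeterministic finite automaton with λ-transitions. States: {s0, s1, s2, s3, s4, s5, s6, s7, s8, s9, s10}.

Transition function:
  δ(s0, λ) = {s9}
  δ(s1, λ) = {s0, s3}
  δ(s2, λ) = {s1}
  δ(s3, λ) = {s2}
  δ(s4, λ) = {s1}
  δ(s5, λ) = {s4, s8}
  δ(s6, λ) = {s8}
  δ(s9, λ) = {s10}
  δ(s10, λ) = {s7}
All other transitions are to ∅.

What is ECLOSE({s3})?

Start with {s3}.
From s3 via λ: add s2.
From s2 via λ: add s1.
From s1 via λ: add s0.
From s0 via λ: add s9.
From s9 via λ: add s10.
From s10 via λ: add s7.
No new states can be added; the closed set is {s0, s1, s2, s3, s7, s9, s10}.

{s0, s1, s2, s3, s7, s9, s10}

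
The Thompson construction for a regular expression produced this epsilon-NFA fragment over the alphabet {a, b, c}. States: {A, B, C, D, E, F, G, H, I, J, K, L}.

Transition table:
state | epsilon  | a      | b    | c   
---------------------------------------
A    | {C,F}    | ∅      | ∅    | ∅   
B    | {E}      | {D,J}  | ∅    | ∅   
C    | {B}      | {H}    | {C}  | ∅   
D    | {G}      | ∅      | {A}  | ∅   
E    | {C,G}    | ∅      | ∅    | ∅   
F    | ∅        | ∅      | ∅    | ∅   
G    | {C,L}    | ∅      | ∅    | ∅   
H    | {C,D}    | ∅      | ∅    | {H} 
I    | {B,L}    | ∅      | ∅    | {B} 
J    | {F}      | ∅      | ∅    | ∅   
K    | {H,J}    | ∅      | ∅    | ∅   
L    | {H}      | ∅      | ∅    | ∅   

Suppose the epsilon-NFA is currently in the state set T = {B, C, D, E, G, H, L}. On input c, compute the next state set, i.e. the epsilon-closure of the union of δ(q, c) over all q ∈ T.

H on c → {H}.
No c-transition from B, C, D, E, G, L.
Union after reading c: {H}.
Now take the epsilon-closure:
From H via epsilon: add C, D.
From C via epsilon: add B.
From D via epsilon: add G.
From B via epsilon: add E.
From G via epsilon: add L.
No new states can be added; the closed set is {B, C, D, E, G, H, L}.

{B, C, D, E, G, H, L}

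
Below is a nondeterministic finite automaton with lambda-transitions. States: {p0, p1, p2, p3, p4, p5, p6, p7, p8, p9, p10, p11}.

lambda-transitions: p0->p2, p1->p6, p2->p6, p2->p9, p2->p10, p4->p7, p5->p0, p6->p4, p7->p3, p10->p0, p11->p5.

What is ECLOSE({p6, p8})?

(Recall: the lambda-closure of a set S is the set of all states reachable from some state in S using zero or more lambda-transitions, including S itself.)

Start with {p6, p8}.
From p6 via lambda: add p4.
From p4 via lambda: add p7.
From p7 via lambda: add p3.
No new states can be added; the closed set is {p3, p4, p6, p7, p8}.

{p3, p4, p6, p7, p8}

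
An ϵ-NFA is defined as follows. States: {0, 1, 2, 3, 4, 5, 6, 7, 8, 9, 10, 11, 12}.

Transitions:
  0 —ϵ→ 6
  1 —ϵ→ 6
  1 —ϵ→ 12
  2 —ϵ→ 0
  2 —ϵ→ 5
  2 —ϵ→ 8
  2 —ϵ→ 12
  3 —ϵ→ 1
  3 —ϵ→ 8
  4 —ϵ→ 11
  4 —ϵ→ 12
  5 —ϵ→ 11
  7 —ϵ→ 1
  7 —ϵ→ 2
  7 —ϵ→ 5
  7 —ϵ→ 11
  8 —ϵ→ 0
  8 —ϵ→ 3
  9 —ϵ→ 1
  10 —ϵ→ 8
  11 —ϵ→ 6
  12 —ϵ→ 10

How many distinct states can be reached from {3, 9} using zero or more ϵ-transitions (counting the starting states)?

Start with {3, 9}.
From 3 via ϵ: add 1, 8.
From 1 via ϵ: add 6, 12.
From 8 via ϵ: add 0.
From 12 via ϵ: add 10.
ϵ-closure = {0, 1, 3, 6, 8, 9, 10, 12}, which has 8 states.

8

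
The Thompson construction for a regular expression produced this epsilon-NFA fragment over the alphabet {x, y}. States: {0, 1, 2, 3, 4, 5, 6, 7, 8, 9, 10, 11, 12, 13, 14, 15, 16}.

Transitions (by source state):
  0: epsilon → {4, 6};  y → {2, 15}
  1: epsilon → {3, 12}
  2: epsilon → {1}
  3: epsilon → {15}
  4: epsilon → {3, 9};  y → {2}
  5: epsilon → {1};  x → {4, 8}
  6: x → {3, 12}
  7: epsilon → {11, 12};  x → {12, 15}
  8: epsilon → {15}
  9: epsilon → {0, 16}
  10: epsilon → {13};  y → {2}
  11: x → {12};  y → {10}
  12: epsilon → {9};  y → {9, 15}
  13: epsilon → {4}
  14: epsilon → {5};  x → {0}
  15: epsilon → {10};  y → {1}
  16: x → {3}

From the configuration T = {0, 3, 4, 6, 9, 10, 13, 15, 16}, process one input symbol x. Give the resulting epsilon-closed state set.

{0, 3, 4, 6, 9, 10, 12, 13, 15, 16}

6 on x → {3, 12}.
16 on x → {3}.
No x-transition from 0, 3, 4, 9, 10, 13, 15.
Union after reading x: {3, 12}.
Now take the epsilon-closure:
From 3 via epsilon: add 15.
From 12 via epsilon: add 9.
From 9 via epsilon: add 0, 16.
From 15 via epsilon: add 10.
From 0 via epsilon: add 4, 6.
From 10 via epsilon: add 13.
No new states can be added; the closed set is {0, 3, 4, 6, 9, 10, 12, 13, 15, 16}.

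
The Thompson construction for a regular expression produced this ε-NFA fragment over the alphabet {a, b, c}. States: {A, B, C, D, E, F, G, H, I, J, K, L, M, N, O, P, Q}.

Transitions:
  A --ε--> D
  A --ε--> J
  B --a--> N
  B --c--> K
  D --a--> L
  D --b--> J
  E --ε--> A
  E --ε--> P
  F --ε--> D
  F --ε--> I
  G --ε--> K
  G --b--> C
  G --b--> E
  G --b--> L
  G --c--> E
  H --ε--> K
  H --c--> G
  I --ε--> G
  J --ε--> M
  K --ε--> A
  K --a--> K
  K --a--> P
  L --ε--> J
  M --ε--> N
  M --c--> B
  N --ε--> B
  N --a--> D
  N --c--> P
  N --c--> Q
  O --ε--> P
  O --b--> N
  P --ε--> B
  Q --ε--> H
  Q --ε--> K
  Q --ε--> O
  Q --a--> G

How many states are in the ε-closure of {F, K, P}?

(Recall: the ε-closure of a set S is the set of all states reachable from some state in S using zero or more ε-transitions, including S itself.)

Start with {F, K, P}.
From F via ε: add D, I.
From K via ε: add A.
From P via ε: add B.
From A via ε: add J.
From I via ε: add G.
From J via ε: add M.
From M via ε: add N.
ε-closure = {A, B, D, F, G, I, J, K, M, N, P}, which has 11 states.

11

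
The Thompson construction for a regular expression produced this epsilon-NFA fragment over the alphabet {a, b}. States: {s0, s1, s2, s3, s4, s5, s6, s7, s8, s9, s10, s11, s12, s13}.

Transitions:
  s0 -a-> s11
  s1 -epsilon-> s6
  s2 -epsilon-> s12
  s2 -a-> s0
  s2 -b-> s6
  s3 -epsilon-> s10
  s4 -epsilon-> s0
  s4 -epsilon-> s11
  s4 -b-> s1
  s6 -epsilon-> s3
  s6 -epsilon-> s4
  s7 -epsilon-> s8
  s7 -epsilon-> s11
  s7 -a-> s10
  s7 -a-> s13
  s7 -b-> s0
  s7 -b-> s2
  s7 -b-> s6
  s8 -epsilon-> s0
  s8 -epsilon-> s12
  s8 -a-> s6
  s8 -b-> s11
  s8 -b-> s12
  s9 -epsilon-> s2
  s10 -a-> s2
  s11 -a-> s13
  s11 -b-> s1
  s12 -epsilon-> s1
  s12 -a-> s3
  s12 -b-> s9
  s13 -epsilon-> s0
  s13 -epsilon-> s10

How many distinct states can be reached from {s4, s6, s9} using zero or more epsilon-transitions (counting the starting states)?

Start with {s4, s6, s9}.
From s4 via epsilon: add s0, s11.
From s6 via epsilon: add s3.
From s9 via epsilon: add s2.
From s2 via epsilon: add s12.
From s3 via epsilon: add s10.
From s12 via epsilon: add s1.
epsilon-closure = {s0, s1, s2, s3, s4, s6, s9, s10, s11, s12}, which has 10 states.

10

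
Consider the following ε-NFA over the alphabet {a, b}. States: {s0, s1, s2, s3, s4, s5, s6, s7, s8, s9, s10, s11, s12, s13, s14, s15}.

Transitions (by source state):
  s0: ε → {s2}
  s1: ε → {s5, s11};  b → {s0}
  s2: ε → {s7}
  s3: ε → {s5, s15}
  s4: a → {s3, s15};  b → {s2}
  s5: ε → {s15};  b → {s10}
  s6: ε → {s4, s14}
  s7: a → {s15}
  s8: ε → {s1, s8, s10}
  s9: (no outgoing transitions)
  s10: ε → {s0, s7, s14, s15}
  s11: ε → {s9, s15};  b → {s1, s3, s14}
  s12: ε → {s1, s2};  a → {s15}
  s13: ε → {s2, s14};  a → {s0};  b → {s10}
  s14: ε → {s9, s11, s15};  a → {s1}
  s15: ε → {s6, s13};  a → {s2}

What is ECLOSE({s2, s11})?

Start with {s2, s11}.
From s2 via ε: add s7.
From s11 via ε: add s9, s15.
From s15 via ε: add s6, s13.
From s6 via ε: add s4, s14.
No new states can be added; the closed set is {s2, s4, s6, s7, s9, s11, s13, s14, s15}.

{s2, s4, s6, s7, s9, s11, s13, s14, s15}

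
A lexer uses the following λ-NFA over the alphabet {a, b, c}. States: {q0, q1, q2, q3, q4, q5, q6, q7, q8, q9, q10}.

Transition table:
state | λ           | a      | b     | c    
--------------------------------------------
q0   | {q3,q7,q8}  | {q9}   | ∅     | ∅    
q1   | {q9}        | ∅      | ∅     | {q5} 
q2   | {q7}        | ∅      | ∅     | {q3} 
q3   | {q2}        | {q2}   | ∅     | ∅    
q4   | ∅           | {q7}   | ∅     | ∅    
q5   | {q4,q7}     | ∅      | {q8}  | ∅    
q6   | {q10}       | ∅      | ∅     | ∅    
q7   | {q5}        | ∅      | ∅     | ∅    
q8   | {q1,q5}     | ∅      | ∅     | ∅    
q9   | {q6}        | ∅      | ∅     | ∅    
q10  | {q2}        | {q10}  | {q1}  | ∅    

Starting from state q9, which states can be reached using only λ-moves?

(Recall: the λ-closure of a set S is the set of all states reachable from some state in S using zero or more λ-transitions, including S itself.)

{q2, q4, q5, q6, q7, q9, q10}

Start with {q9}.
From q9 via λ: add q6.
From q6 via λ: add q10.
From q10 via λ: add q2.
From q2 via λ: add q7.
From q7 via λ: add q5.
From q5 via λ: add q4.
No new states can be added; the closed set is {q2, q4, q5, q6, q7, q9, q10}.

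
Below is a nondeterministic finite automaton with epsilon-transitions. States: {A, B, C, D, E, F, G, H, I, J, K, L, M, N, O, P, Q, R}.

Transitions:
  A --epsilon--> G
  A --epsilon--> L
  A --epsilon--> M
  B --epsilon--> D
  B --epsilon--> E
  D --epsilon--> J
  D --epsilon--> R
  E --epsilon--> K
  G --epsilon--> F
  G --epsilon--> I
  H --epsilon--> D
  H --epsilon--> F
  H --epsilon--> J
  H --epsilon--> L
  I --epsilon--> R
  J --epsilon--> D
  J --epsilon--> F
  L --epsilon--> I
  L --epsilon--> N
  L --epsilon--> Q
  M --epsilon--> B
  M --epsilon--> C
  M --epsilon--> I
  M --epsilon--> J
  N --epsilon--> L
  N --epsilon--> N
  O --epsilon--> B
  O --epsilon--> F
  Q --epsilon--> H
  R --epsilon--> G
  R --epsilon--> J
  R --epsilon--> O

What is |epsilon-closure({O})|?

10

Start with {O}.
From O via epsilon: add B, F.
From B via epsilon: add D, E.
From D via epsilon: add J, R.
From E via epsilon: add K.
From R via epsilon: add G.
From G via epsilon: add I.
epsilon-closure = {B, D, E, F, G, I, J, K, O, R}, which has 10 states.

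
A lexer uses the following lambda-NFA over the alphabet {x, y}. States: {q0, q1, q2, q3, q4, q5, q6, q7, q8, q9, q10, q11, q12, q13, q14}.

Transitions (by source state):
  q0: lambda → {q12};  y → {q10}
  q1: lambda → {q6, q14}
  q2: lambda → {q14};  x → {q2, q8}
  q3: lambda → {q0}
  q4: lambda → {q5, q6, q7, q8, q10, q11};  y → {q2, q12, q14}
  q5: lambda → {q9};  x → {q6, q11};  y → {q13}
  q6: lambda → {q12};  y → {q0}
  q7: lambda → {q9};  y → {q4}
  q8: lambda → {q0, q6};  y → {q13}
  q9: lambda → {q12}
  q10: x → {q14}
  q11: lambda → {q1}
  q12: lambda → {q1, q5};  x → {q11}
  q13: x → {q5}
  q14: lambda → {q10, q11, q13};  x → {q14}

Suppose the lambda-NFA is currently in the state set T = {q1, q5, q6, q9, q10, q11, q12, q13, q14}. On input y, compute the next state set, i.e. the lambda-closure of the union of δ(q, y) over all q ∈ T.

q5 on y → {q13}.
q6 on y → {q0}.
No y-transition from q1, q9, q10, q11, q12, q13, q14.
Union after reading y: {q0, q13}.
Now take the lambda-closure:
From q0 via lambda: add q12.
From q12 via lambda: add q1, q5.
From q1 via lambda: add q6, q14.
From q5 via lambda: add q9.
From q14 via lambda: add q10, q11.
No new states can be added; the closed set is {q0, q1, q5, q6, q9, q10, q11, q12, q13, q14}.

{q0, q1, q5, q6, q9, q10, q11, q12, q13, q14}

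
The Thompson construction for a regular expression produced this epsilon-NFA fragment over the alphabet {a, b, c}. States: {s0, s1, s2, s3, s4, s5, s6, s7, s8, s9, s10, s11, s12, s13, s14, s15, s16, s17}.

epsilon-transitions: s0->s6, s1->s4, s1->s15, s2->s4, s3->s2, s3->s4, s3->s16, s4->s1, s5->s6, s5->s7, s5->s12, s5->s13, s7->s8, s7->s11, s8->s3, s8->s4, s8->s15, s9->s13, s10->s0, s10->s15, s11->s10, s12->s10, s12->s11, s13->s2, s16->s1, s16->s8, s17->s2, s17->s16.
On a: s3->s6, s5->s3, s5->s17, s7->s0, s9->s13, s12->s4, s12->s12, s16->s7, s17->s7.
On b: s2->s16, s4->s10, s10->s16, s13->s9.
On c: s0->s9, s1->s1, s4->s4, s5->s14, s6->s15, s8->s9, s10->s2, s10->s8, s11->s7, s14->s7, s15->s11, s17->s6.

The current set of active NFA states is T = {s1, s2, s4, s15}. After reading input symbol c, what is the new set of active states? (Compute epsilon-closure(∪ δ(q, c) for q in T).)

{s0, s1, s4, s6, s10, s11, s15}

s1 on c → {s1}.
s4 on c → {s4}.
s15 on c → {s11}.
No c-transition from s2.
Union after reading c: {s1, s4, s11}.
Now take the epsilon-closure:
From s1 via epsilon: add s15.
From s11 via epsilon: add s10.
From s10 via epsilon: add s0.
From s0 via epsilon: add s6.
No new states can be added; the closed set is {s0, s1, s4, s6, s10, s11, s15}.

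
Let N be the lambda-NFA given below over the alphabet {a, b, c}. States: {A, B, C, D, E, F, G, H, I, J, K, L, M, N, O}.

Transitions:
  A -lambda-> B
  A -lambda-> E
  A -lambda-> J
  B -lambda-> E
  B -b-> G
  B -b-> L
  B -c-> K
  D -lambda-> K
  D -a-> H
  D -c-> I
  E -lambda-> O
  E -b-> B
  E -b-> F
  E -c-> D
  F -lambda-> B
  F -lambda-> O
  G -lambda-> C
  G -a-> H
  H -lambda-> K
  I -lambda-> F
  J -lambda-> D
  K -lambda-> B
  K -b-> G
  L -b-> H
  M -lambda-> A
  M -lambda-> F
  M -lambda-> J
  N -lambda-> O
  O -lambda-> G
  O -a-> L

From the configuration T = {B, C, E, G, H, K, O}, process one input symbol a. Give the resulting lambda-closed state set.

G on a → {H}.
O on a → {L}.
No a-transition from B, C, E, H, K.
Union after reading a: {H, L}.
Now take the lambda-closure:
From H via lambda: add K.
From K via lambda: add B.
From B via lambda: add E.
From E via lambda: add O.
From O via lambda: add G.
From G via lambda: add C.
No new states can be added; the closed set is {B, C, E, G, H, K, L, O}.

{B, C, E, G, H, K, L, O}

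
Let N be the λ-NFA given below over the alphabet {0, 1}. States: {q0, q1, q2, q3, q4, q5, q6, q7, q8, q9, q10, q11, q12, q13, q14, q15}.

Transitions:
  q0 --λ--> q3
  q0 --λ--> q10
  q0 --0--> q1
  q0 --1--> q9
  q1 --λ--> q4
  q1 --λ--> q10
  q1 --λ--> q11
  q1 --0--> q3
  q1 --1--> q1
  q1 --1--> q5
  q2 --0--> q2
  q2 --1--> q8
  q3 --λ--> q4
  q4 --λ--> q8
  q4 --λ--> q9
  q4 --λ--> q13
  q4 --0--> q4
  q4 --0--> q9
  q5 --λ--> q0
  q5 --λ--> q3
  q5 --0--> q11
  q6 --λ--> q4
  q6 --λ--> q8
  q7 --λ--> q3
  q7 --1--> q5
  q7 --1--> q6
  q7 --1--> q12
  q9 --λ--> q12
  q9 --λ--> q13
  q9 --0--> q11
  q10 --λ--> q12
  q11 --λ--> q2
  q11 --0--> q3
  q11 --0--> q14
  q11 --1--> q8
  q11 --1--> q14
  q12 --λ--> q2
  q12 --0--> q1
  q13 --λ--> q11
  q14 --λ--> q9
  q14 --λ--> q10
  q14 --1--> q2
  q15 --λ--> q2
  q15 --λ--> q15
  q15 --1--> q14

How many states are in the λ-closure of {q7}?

Start with {q7}.
From q7 via λ: add q3.
From q3 via λ: add q4.
From q4 via λ: add q8, q9, q13.
From q9 via λ: add q12.
From q13 via λ: add q11.
From q11 via λ: add q2.
λ-closure = {q2, q3, q4, q7, q8, q9, q11, q12, q13}, which has 9 states.

9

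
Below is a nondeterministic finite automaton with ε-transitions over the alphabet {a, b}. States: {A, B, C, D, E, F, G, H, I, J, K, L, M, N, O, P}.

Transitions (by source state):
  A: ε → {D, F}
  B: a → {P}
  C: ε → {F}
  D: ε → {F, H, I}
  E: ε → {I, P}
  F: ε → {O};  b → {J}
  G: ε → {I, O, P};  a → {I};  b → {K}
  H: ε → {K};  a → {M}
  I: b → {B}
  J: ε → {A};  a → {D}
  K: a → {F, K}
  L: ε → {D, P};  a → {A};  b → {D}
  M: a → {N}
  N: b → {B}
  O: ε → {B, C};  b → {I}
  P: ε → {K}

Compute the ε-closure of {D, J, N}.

{A, B, C, D, F, H, I, J, K, N, O}

Start with {D, J, N}.
From D via ε: add F, H, I.
From J via ε: add A.
From F via ε: add O.
From H via ε: add K.
From O via ε: add B, C.
No new states can be added; the closed set is {A, B, C, D, F, H, I, J, K, N, O}.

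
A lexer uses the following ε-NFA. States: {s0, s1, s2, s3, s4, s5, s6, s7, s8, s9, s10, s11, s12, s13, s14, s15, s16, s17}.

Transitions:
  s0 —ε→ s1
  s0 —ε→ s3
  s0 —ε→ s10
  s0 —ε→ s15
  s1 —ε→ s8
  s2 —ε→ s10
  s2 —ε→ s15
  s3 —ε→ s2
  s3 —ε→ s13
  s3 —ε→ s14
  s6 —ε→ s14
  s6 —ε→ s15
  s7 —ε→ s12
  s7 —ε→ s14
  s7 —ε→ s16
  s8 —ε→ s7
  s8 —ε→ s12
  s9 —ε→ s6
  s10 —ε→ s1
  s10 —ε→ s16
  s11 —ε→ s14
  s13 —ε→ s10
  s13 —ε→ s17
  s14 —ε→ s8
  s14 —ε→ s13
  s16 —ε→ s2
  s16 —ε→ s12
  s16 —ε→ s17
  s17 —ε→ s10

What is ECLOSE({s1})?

Start with {s1}.
From s1 via ε: add s8.
From s8 via ε: add s7, s12.
From s7 via ε: add s14, s16.
From s14 via ε: add s13.
From s16 via ε: add s2, s17.
From s2 via ε: add s10, s15.
No new states can be added; the closed set is {s1, s2, s7, s8, s10, s12, s13, s14, s15, s16, s17}.

{s1, s2, s7, s8, s10, s12, s13, s14, s15, s16, s17}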